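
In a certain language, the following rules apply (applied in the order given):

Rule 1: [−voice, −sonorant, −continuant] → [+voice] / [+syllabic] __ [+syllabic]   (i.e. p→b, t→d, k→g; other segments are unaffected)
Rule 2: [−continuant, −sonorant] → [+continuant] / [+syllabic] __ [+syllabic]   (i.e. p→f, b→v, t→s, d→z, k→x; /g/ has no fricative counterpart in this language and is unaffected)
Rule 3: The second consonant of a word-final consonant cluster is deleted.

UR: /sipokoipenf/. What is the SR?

sivogoiven

Rule 1 (intervocalic voicing): /p/ is a voiceless stop between vowels /i/ and /o/, so it voices to [b]. /k/ is a voiceless stop between vowels /o/ and /o/, so it voices to [g]. /p/ is a voiceless stop between vowels /i/ and /e/, so it voices to [b]. /sipokoipenf/ → sibogoibenf.
Rule 2 (intervocalic spirantization): /b/ is a stop between vowels /i/ and /o/, so it spirantizes to the fricative [v]. /b/ is a stop between vowels /i/ and /e/, so it spirantizes to the fricative [v]. /sibogoibenf/ → sivogoivenf.
Rule 3 (final cluster simplification): /f/ is the second consonant of a word-final cluster /nf/, so it deletes. /sivogoivenf/ → sivogoiven.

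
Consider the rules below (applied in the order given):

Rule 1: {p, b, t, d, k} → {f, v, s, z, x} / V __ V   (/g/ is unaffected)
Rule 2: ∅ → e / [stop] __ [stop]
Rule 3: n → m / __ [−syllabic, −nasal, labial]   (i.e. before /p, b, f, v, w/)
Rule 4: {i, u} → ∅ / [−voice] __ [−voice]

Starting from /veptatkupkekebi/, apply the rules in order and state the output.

vepetatekpekexevi

Rule 1 (intervocalic spirantization): /k/ is a stop between vowels /e/ and /e/, so it spirantizes to the fricative [x]. /b/ is a stop between vowels /e/ and /i/, so it spirantizes to the fricative [v]. /veptatkupkekebi/ → veptatkupkexevi.
Rule 2 (stop-cluster e-epenthesis): /p/ and /t/ form a stop–stop cluster, so [e] is inserted between them. /t/ and /k/ form a stop–stop cluster, so [e] is inserted between them. /p/ and /k/ form a stop–stop cluster, so [e] is inserted between them. /veptatkupkexevi/ → vepetatekupekexevi.
Rule 3 (nasal place assimilation): no segment meets the environment; /vepetatekupekexevi/ is unchanged.
Rule 4 (high vowel syncope): /u/ is a high vowel flanked by voiceless consonants /k/ and /p/, so it deletes. /vepetatekupekexevi/ → vepetatekpekexevi.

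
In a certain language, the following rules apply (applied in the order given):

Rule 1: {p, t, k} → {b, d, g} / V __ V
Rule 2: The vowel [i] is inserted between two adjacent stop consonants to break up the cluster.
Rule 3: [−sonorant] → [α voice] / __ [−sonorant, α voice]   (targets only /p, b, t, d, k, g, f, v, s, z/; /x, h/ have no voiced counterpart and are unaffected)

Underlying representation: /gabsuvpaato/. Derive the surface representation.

gapsufpaado

Rule 1 (intervocalic voicing): /t/ is a voiceless stop between vowels /a/ and /o/, so it voices to [d]. /gabsuvpaato/ → gabsuvpaado.
Rule 2 (stop-cluster i-epenthesis): no segment meets the environment; /gabsuvpaado/ is unchanged.
Rule 3 (regressive voicing assimilation): /b/ precedes the voiceless obstruent /s/, so it devoices to [p] by assimilation. /v/ precedes the voiceless obstruent /p/, so it devoices to [f] by assimilation. /gabsuvpaado/ → gapsufpaado.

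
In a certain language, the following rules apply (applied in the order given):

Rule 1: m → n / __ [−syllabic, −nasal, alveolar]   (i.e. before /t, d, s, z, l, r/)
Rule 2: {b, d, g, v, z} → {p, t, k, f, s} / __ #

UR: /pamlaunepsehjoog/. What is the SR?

Rule 1 (nasal place assimilation): /m/ precedes the alveolar consonant /l/, so it assimilates in place to [n]. /pamlaunepsehjoog/ → panlaunepsehjoog.
Rule 2 (final devoicing): /g/ is a voiced obstruent in word-final position, so it devoices to [k]. /panlaunepsehjoog/ → panlaunepsehjook.

panlaunepsehjook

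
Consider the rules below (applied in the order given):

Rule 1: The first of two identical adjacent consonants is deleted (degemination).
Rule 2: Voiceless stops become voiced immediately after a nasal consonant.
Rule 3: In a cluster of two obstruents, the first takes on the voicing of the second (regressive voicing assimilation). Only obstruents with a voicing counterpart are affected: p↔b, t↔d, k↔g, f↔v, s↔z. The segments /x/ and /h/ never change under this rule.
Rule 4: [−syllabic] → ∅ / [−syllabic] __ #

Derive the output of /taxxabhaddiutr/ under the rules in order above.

taxaphadiut

Rule 1 (degemination): /xx/ is a geminate; the first /x/ deletes. /dd/ is a geminate; the first /d/ deletes. /taxxabhaddiutr/ → taxabhadiutr.
Rule 2 (post-nasal voicing): no segment meets the environment; /taxabhadiutr/ is unchanged.
Rule 3 (regressive voicing assimilation): /b/ precedes the voiceless obstruent /h/, so it devoices to [p] by assimilation. /taxabhadiutr/ → taxaphadiutr.
Rule 4 (final cluster simplification): /r/ is the second consonant of a word-final cluster /tr/, so it deletes. /taxaphadiutr/ → taxaphadiut.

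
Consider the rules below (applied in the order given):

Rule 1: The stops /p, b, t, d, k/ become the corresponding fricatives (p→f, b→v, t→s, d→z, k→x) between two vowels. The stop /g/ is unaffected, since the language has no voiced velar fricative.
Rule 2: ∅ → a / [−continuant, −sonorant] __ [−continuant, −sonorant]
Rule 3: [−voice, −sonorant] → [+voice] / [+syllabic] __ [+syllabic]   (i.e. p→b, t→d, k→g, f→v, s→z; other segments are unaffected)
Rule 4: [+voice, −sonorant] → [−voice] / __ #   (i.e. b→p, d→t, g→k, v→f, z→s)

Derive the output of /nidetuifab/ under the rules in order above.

Rule 1 (intervocalic spirantization): /d/ is a stop between vowels /i/ and /e/, so it spirantizes to the fricative [z]. /t/ is a stop between vowels /e/ and /u/, so it spirantizes to the fricative [s]. /nidetuifab/ → nizesuifab.
Rule 2 (stop-cluster a-epenthesis): no segment meets the environment; /nizesuifab/ is unchanged.
Rule 3 (intervocalic voicing): /s/ is a voiceless obstruent between vowels /e/ and /u/, so it voices to [z]. /f/ is a voiceless obstruent between vowels /i/ and /a/, so it voices to [v]. /nizesuifab/ → nizezuivab.
Rule 4 (final devoicing): /b/ is a voiced obstruent in word-final position, so it devoices to [p]. /nizezuivab/ → nizezuivap.

nizezuivap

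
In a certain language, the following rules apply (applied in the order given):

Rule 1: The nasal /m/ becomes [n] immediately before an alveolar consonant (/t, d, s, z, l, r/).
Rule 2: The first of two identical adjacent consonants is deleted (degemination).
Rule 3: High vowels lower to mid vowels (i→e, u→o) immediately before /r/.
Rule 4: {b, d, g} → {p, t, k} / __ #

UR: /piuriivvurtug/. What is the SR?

Rule 1 (nasal place assimilation): no segment meets the environment; /piuriivvurtug/ is unchanged.
Rule 2 (degemination): /vv/ is a geminate; the first /v/ deletes. /piuriivvurtug/ → piuriivurtug.
Rule 3 (pre-rhotic lowering): /u/ is a high vowel immediately before /r/, so it lowers to [o]. /u/ is a high vowel immediately before /r/, so it lowers to [o]. /piuriivurtug/ → pioriivortug.
Rule 4 (final devoicing): /g/ is a voiced stop in word-final position, so it devoices to [k]. /pioriivortug/ → pioriivortuk.

pioriivortuk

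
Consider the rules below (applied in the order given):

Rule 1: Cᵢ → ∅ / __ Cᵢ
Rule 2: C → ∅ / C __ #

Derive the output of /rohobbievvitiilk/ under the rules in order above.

Rule 1 (degemination): /bb/ is a geminate; the first /b/ deletes. /vv/ is a geminate; the first /v/ deletes. /rohobbievvitiilk/ → rohobievitiilk.
Rule 2 (final cluster simplification): /k/ is the second consonant of a word-final cluster /lk/, so it deletes. /rohobievitiilk/ → rohobievitiil.

rohobievitiil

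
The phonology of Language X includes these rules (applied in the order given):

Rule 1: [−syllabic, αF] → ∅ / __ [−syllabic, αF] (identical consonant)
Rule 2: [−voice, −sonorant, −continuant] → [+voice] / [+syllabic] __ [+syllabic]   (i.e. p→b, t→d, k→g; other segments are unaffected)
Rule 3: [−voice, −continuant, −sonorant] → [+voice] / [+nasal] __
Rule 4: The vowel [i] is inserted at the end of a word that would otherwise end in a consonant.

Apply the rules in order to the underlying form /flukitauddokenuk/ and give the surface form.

flugidaudogenuki

Rule 1 (degemination): /dd/ is a geminate; the first /d/ deletes. /flukitauddokenuk/ → flukitaudokenuk.
Rule 2 (intervocalic voicing): /k/ is a voiceless stop between vowels /u/ and /i/, so it voices to [g]. /t/ is a voiceless stop between vowels /i/ and /a/, so it voices to [d]. /k/ is a voiceless stop between vowels /o/ and /e/, so it voices to [g]. /flukitaudokenuk/ → flugidaudogenuk.
Rule 3 (post-nasal voicing): no segment meets the environment; /flugidaudogenuk/ is unchanged.
Rule 4 (final i-epenthesis): the form ends in the consonant /k/, so [i] is inserted word-finally. /flugidaudogenuk/ → flugidaudogenuki.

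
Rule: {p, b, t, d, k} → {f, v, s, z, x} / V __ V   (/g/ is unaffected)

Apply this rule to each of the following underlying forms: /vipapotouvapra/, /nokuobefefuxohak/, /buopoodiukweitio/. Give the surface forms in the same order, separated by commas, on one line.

vifafosouvapra, noxuovefefuxohak, buofooziukweisio

/vipapotouvapra/: /p/ is a stop between vowels /i/ and /a/, so it spirantizes to the fricative [f]. /p/ is a stop between vowels /a/ and /o/, so it spirantizes to the fricative [f]. /t/ is a stop between vowels /o/ and /o/, so it spirantizes to the fricative [s]. → [vifafosouvapra].
/nokuobefefuxohak/: /k/ is a stop between vowels /o/ and /u/, so it spirantizes to the fricative [x]. /b/ is a stop between vowels /o/ and /e/, so it spirantizes to the fricative [v]. → [noxuovefefuxohak].
/buopoodiukweitio/: /p/ is a stop between vowels /o/ and /o/, so it spirantizes to the fricative [f]. /d/ is a stop between vowels /o/ and /i/, so it spirantizes to the fricative [z]. /t/ is a stop between vowels /i/ and /i/, so it spirantizes to the fricative [s]. → [buofooziukweisio].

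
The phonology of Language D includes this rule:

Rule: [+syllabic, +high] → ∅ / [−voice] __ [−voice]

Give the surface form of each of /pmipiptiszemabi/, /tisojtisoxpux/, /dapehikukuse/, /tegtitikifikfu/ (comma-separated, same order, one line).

pmipptszemabi, tsojtsoxpx, dapehkkse, tegttkfkfu

/pmipiptiszemabi/: /i/ is a high vowel flanked by voiceless consonants /p/ and /p/, so it deletes. /i/ is a high vowel flanked by voiceless consonants /t/ and /s/, so it deletes. → [pmipptszemabi].
/tisojtisoxpux/: /i/ is a high vowel flanked by voiceless consonants /t/ and /s/, so it deletes. /i/ is a high vowel flanked by voiceless consonants /t/ and /s/, so it deletes. /u/ is a high vowel flanked by voiceless consonants /p/ and /x/, so it deletes. → [tsojtsoxpx].
/dapehikukuse/: /i/ is a high vowel flanked by voiceless consonants /h/ and /k/, so it deletes. /u/ is a high vowel flanked by voiceless consonants /k/ and /k/, so it deletes. /u/ is a high vowel flanked by voiceless consonants /k/ and /s/, so it deletes. → [dapehkkse].
/tegtitikifikfu/: /i/ is a high vowel flanked by voiceless consonants /t/ and /t/, so it deletes. /i/ is a high vowel flanked by voiceless consonants /t/ and /k/, so it deletes. /i/ is a high vowel flanked by voiceless consonants /k/ and /f/, so it deletes. /i/ is a high vowel flanked by voiceless consonants /f/ and /k/, so it deletes. → [tegttkfkfu].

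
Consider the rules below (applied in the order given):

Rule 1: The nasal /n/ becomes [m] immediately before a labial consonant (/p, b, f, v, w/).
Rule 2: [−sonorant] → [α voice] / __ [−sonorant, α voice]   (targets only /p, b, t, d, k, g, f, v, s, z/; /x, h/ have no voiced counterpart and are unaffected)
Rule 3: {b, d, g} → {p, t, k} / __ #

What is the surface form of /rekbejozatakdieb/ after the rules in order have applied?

Rule 1 (nasal place assimilation): no segment meets the environment; /rekbejozatakdieb/ is unchanged.
Rule 2 (regressive voicing assimilation): /k/ precedes the voiced obstruent /b/, so it voices to [g] by assimilation. /k/ precedes the voiced obstruent /d/, so it voices to [g] by assimilation. /rekbejozatakdieb/ → regbejozatagdieb.
Rule 3 (final devoicing): /b/ is a voiced stop in word-final position, so it devoices to [p]. /regbejozatagdieb/ → regbejozatagdiep.

regbejozatagdiep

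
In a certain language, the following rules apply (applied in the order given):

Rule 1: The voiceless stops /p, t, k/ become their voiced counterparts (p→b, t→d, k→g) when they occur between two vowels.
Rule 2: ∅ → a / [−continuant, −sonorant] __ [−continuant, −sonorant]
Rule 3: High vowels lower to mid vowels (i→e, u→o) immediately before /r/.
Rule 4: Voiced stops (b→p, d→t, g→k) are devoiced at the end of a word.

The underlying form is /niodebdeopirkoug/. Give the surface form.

niodebadeoberkouk

Rule 1 (intervocalic voicing): /p/ is a voiceless stop between vowels /o/ and /i/, so it voices to [b]. /niodebdeopirkoug/ → niodebdeobirkoug.
Rule 2 (stop-cluster a-epenthesis): /b/ and /d/ form a stop–stop cluster, so [a] is inserted between them. /niodebdeobirkoug/ → niodebadeobirkoug.
Rule 3 (pre-rhotic lowering): /i/ is a high vowel immediately before /r/, so it lowers to [e]. /niodebadeobirkoug/ → niodebadeoberkoug.
Rule 4 (final devoicing): /g/ is a voiced stop in word-final position, so it devoices to [k]. /niodebadeoberkoug/ → niodebadeoberkouk.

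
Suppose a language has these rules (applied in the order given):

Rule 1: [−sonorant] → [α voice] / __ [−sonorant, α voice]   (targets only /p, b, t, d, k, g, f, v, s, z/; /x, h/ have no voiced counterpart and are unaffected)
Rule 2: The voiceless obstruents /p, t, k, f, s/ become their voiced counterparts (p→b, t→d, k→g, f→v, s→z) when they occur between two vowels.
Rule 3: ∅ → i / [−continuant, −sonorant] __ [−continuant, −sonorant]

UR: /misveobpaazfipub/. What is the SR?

mizveopipaasfibub

Rule 1 (regressive voicing assimilation): /s/ precedes the voiced obstruent /v/, so it voices to [z] by assimilation. /b/ precedes the voiceless obstruent /p/, so it devoices to [p] by assimilation. /z/ precedes the voiceless obstruent /f/, so it devoices to [s] by assimilation. /misveobpaazfipub/ → mizveoppaasfipub.
Rule 2 (intervocalic voicing): /p/ is a voiceless obstruent between vowels /i/ and /u/, so it voices to [b]. /mizveoppaasfipub/ → mizveoppaasfibub.
Rule 3 (stop-cluster i-epenthesis): /p/ and /p/ form a stop–stop cluster, so [i] is inserted between them. /mizveoppaasfibub/ → mizveopipaasfibub.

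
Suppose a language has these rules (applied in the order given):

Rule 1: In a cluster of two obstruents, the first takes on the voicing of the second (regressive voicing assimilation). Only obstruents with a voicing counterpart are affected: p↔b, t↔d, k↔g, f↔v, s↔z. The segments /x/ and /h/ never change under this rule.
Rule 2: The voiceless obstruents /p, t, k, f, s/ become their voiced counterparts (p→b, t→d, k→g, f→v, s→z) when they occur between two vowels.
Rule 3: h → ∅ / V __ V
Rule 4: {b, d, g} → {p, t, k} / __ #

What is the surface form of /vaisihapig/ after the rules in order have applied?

vaiziabik

Rule 1 (regressive voicing assimilation): no segment meets the environment; /vaisihapig/ is unchanged.
Rule 2 (intervocalic voicing): /s/ is a voiceless obstruent between vowels /i/ and /i/, so it voices to [z]. /p/ is a voiceless obstruent between vowels /a/ and /i/, so it voices to [b]. /vaisihapig/ → vaizihabig.
Rule 3 (intervocalic h-deletion): /h/ occurs between vowels /i/ and /a/, so it deletes. /vaizihabig/ → vaiziabig.
Rule 4 (final devoicing): /g/ is a voiced stop in word-final position, so it devoices to [k]. /vaiziabig/ → vaiziabik.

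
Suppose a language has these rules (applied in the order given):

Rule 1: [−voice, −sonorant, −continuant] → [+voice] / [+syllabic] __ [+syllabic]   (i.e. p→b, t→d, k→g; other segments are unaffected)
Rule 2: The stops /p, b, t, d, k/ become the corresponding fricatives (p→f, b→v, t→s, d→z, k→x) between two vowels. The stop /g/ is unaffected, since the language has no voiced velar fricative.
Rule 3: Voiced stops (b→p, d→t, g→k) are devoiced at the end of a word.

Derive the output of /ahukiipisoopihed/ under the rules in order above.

ahugiivisoovihet

Rule 1 (intervocalic voicing): /k/ is a voiceless stop between vowels /u/ and /i/, so it voices to [g]. /p/ is a voiceless stop between vowels /i/ and /i/, so it voices to [b]. /p/ is a voiceless stop between vowels /o/ and /i/, so it voices to [b]. /ahukiipisoopihed/ → ahugiibisoobihed.
Rule 2 (intervocalic spirantization): /b/ is a stop between vowels /i/ and /i/, so it spirantizes to the fricative [v]. /b/ is a stop between vowels /o/ and /i/, so it spirantizes to the fricative [v]. /ahugiibisoobihed/ → ahugiivisoovihed.
Rule 3 (final devoicing): /d/ is a voiced stop in word-final position, so it devoices to [t]. /ahugiivisoovihed/ → ahugiivisoovihet.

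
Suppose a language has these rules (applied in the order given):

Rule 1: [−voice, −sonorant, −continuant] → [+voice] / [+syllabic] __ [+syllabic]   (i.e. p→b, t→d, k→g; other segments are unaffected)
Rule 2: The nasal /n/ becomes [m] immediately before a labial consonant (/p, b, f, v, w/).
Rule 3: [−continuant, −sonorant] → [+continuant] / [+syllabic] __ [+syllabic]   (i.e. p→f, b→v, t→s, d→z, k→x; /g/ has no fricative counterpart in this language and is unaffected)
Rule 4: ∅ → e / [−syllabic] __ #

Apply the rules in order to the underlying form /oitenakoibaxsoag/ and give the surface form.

Rule 1 (intervocalic voicing): /t/ is a voiceless stop between vowels /i/ and /e/, so it voices to [d]. /k/ is a voiceless stop between vowels /a/ and /o/, so it voices to [g]. /oitenakoibaxsoag/ → oidenagoibaxsoag.
Rule 2 (nasal place assimilation): no segment meets the environment; /oidenagoibaxsoag/ is unchanged.
Rule 3 (intervocalic spirantization): /d/ is a stop between vowels /i/ and /e/, so it spirantizes to the fricative [z]. /b/ is a stop between vowels /i/ and /a/, so it spirantizes to the fricative [v]. /oidenagoibaxsoag/ → oizenagoivaxsoag.
Rule 4 (final e-epenthesis): the form ends in the consonant /g/, so [e] is inserted word-finally. /oizenagoivaxsoag/ → oizenagoivaxsoage.

oizenagoivaxsoage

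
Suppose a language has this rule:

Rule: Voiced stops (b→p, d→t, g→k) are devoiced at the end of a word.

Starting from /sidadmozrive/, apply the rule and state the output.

No segment of /sidadmozrive/ meets the structural description of the rule, so the form surfaces unchanged.

sidadmozrive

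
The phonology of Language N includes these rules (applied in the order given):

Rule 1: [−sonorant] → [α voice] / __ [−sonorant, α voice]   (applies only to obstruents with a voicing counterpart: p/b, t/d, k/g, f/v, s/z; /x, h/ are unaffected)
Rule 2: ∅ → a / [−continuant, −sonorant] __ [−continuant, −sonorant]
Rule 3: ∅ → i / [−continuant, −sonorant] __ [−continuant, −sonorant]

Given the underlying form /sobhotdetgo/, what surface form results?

sophodadedago

Rule 1 (regressive voicing assimilation): /b/ precedes the voiceless obstruent /h/, so it devoices to [p] by assimilation. /t/ precedes the voiced obstruent /d/, so it voices to [d] by assimilation. /t/ precedes the voiced obstruent /g/, so it voices to [d] by assimilation. /sobhotdetgo/ → sophoddedgo.
Rule 2 (stop-cluster a-epenthesis): /d/ and /d/ form a stop–stop cluster, so [a] is inserted between them. /d/ and /g/ form a stop–stop cluster, so [a] is inserted between them. /sophoddedgo/ → sophodadedago.
Rule 3 (stop-cluster i-epenthesis): no segment meets the environment; /sophodadedago/ is unchanged.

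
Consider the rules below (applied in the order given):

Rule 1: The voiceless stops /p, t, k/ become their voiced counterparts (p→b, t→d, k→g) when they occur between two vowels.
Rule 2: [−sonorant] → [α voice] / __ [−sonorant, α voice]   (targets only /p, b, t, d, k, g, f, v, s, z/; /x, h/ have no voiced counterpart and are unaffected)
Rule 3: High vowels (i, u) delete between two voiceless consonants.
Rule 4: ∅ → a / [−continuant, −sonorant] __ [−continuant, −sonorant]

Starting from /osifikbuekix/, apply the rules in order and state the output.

osfigabuegix

Rule 1 (intervocalic voicing): /k/ is a voiceless stop between vowels /e/ and /i/, so it voices to [g]. /osifikbuekix/ → osifikbuegix.
Rule 2 (regressive voicing assimilation): /k/ precedes the voiced obstruent /b/, so it voices to [g] by assimilation. /osifikbuegix/ → osifigbuegix.
Rule 3 (high vowel syncope): /i/ is a high vowel flanked by voiceless consonants /s/ and /f/, so it deletes. /osifigbuegix/ → osfigbuegix.
Rule 4 (stop-cluster a-epenthesis): /g/ and /b/ form a stop–stop cluster, so [a] is inserted between them. /osfigbuegix/ → osfigabuegix.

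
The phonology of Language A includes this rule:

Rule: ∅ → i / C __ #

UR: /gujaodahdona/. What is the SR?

No segment of /gujaodahdona/ meets the structural description of the rule, so the form surfaces unchanged.

gujaodahdona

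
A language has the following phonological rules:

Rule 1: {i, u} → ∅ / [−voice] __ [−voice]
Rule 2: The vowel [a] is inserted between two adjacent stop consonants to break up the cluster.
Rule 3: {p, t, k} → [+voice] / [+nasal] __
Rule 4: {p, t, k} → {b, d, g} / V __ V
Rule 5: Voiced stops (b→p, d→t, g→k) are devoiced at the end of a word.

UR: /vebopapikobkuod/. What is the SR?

Rule 1 (high vowel syncope): /i/ is a high vowel flanked by voiceless consonants /p/ and /k/, so it deletes. /vebopapikobkuod/ → vebopapkobkuod.
Rule 2 (stop-cluster a-epenthesis): /p/ and /k/ form a stop–stop cluster, so [a] is inserted between them. /b/ and /k/ form a stop–stop cluster, so [a] is inserted between them. /vebopapkobkuod/ → vebopapakobakuod.
Rule 3 (post-nasal voicing): no segment meets the environment; /vebopapakobakuod/ is unchanged.
Rule 4 (intervocalic voicing): /p/ is a voiceless stop between vowels /o/ and /a/, so it voices to [b]. /p/ is a voiceless stop between vowels /a/ and /a/, so it voices to [b]. /k/ is a voiceless stop between vowels /a/ and /o/, so it voices to [g]. /k/ is a voiceless stop between vowels /a/ and /u/, so it voices to [g]. /vebopapakobakuod/ → vebobabagobaguod.
Rule 5 (final devoicing): /d/ is a voiced stop in word-final position, so it devoices to [t]. /vebobabagobaguod/ → vebobabagobaguot.

vebobabagobaguot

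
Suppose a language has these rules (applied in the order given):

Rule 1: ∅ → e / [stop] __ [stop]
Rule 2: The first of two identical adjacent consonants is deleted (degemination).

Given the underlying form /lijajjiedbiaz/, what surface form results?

Rule 1 (stop-cluster e-epenthesis): /d/ and /b/ form a stop–stop cluster, so [e] is inserted between them. /lijajjiedbiaz/ → lijajjiedebiaz.
Rule 2 (degemination): /jj/ is a geminate; the first /j/ deletes. /lijajjiedebiaz/ → lijajiedebiaz.

lijajiedebiaz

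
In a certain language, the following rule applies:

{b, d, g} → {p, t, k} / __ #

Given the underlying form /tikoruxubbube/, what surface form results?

No segment of /tikoruxubbube/ meets the structural description of the rule, so the form surfaces unchanged.

tikoruxubbube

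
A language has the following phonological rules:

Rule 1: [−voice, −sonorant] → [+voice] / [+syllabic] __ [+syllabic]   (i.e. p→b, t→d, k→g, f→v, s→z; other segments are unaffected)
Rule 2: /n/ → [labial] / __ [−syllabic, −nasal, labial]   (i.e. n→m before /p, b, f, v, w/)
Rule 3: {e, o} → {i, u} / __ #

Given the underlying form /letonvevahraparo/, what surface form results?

Rule 1 (intervocalic voicing): /t/ is a voiceless obstruent between vowels /e/ and /o/, so it voices to [d]. /p/ is a voiceless obstruent between vowels /a/ and /a/, so it voices to [b]. /letonvevahraparo/ → ledonvevahrabaro.
Rule 2 (nasal place assimilation): /n/ precedes the labial consonant /v/, so it assimilates in place to [m]. /ledonvevahrabaro/ → ledomvevahrabaro.
Rule 3 (final vowel raising): /o/ is a mid vowel in word-final position, so it raises to [u]. /ledomvevahrabaro/ → ledomvevahrabaru.

ledomvevahrabaru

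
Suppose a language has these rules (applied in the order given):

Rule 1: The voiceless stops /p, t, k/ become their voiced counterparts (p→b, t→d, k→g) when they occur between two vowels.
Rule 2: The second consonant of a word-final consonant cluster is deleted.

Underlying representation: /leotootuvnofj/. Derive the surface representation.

Rule 1 (intervocalic voicing): /t/ is a voiceless stop between vowels /o/ and /o/, so it voices to [d]. /t/ is a voiceless stop between vowels /o/ and /u/, so it voices to [d]. /leotootuvnofj/ → leodooduvnofj.
Rule 2 (final cluster simplification): /j/ is the second consonant of a word-final cluster /fj/, so it deletes. /leodooduvnofj/ → leodooduvnof.

leodooduvnof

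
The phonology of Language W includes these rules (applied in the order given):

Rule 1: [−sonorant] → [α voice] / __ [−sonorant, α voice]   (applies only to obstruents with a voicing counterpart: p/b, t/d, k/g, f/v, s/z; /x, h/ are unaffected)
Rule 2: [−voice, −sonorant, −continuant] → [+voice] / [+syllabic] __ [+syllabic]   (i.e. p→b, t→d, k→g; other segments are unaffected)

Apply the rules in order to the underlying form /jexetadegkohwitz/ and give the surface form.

jexedadekkohwidz

Rule 1 (regressive voicing assimilation): /g/ precedes the voiceless obstruent /k/, so it devoices to [k] by assimilation. /t/ precedes the voiced obstruent /z/, so it voices to [d] by assimilation. /jexetadegkohwitz/ → jexetadekkohwidz.
Rule 2 (intervocalic voicing): /t/ is a voiceless stop between vowels /e/ and /a/, so it voices to [d]. /jexetadekkohwidz/ → jexedadekkohwidz.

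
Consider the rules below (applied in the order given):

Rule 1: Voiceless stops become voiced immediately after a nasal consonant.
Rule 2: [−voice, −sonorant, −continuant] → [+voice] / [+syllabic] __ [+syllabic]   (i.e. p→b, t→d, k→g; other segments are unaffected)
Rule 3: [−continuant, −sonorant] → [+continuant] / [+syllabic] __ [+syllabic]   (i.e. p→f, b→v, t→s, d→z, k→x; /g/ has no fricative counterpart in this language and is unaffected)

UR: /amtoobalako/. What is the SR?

amdoovalago

Rule 1 (post-nasal voicing): /t/ is a voiceless stop immediately after the nasal /m/, so it voices to [d]. /amtoobalako/ → amdoobalako.
Rule 2 (intervocalic voicing): /k/ is a voiceless stop between vowels /a/ and /o/, so it voices to [g]. /amdoobalako/ → amdoobalago.
Rule 3 (intervocalic spirantization): /b/ is a stop between vowels /o/ and /a/, so it spirantizes to the fricative [v]. /amdoobalago/ → amdoovalago.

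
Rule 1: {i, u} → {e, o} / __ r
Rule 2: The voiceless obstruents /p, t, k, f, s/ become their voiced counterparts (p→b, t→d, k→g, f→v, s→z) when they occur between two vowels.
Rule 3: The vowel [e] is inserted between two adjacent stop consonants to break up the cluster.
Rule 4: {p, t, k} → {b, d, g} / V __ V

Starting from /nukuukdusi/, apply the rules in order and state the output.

nuguugeduzi

Rule 1 (pre-rhotic lowering): no segment meets the environment; /nukuukdusi/ is unchanged.
Rule 2 (intervocalic voicing): /k/ is a voiceless obstruent between vowels /u/ and /u/, so it voices to [g]. /s/ is a voiceless obstruent between vowels /u/ and /i/, so it voices to [z]. /nukuukdusi/ → nuguukduzi.
Rule 3 (stop-cluster e-epenthesis): /k/ and /d/ form a stop–stop cluster, so [e] is inserted between them. /nuguukduzi/ → nuguukeduzi.
Rule 4 (intervocalic voicing): /k/ is a voiceless stop between vowels /u/ and /e/, so it voices to [g]. /nuguukeduzi/ → nuguugeduzi.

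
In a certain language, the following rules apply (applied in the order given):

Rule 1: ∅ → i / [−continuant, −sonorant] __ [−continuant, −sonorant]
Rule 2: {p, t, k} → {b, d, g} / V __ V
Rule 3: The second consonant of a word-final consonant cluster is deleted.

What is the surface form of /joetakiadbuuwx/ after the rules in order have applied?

joedagiadibuuw

Rule 1 (stop-cluster i-epenthesis): /d/ and /b/ form a stop–stop cluster, so [i] is inserted between them. /joetakiadbuuwx/ → joetakiadibuuwx.
Rule 2 (intervocalic voicing): /t/ is a voiceless stop between vowels /e/ and /a/, so it voices to [d]. /k/ is a voiceless stop between vowels /a/ and /i/, so it voices to [g]. /joetakiadibuuwx/ → joedagiadibuuwx.
Rule 3 (final cluster simplification): /x/ is the second consonant of a word-final cluster /wx/, so it deletes. /joedagiadibuuwx/ → joedagiadibuuw.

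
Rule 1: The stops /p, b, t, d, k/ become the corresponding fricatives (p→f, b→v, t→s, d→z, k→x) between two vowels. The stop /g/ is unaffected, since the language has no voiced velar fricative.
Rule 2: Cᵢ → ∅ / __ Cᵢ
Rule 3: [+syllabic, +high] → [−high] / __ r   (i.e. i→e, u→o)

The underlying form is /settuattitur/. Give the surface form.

Rule 1 (intervocalic spirantization): /t/ is a stop between vowels /i/ and /u/, so it spirantizes to the fricative [s]. /settuattitur/ → settuattisur.
Rule 2 (degemination): /tt/ is a geminate; the first /t/ deletes. /tt/ is a geminate; the first /t/ deletes. /settuattisur/ → setuatisur.
Rule 3 (pre-rhotic lowering): /u/ is a high vowel immediately before /r/, so it lowers to [o]. /setuatisur/ → setuatisor.

setuatisor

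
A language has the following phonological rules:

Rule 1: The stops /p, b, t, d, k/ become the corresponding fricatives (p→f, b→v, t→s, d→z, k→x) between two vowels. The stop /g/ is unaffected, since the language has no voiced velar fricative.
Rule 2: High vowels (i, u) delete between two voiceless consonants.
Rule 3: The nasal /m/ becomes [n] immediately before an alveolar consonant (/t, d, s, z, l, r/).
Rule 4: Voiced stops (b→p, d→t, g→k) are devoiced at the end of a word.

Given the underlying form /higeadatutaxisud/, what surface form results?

Rule 1 (intervocalic spirantization): /d/ is a stop between vowels /a/ and /a/, so it spirantizes to the fricative [z]. /t/ is a stop between vowels /a/ and /u/, so it spirantizes to the fricative [s]. /t/ is a stop between vowels /u/ and /a/, so it spirantizes to the fricative [s]. /higeadatutaxisud/ → higeazasusaxisud.
Rule 2 (high vowel syncope): /u/ is a high vowel flanked by voiceless consonants /s/ and /s/, so it deletes. /i/ is a high vowel flanked by voiceless consonants /x/ and /s/, so it deletes. /higeazasusaxisud/ → higeazassaxsud.
Rule 3 (nasal place assimilation): no segment meets the environment; /higeazassaxsud/ is unchanged.
Rule 4 (final devoicing): /d/ is a voiced stop in word-final position, so it devoices to [t]. /higeazassaxsud/ → higeazassaxsut.

higeazassaxsut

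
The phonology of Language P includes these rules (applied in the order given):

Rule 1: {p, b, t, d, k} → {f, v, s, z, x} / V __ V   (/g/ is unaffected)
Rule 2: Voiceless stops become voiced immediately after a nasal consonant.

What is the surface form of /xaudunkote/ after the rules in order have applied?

Rule 1 (intervocalic spirantization): /d/ is a stop between vowels /u/ and /u/, so it spirantizes to the fricative [z]. /t/ is a stop between vowels /o/ and /e/, so it spirantizes to the fricative [s]. /xaudunkote/ → xauzunkose.
Rule 2 (post-nasal voicing): /k/ is a voiceless stop immediately after the nasal /n/, so it voices to [g]. /xauzunkose/ → xauzungose.

xauzungose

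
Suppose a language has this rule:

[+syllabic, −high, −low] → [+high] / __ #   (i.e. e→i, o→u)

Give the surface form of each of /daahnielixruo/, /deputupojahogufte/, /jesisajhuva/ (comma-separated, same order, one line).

daahnielixruu, deputupojahogufti, jesisajhuva

/daahnielixruo/: /o/ is a mid vowel in word-final position, so it raises to [u]. → [daahnielixruu].
/deputupojahogufte/: /e/ is a mid vowel in word-final position, so it raises to [i]. → [deputupojahogufti].
/jesisajhuva/: the rule's environment is not met; surfaces unchanged as [jesisajhuva].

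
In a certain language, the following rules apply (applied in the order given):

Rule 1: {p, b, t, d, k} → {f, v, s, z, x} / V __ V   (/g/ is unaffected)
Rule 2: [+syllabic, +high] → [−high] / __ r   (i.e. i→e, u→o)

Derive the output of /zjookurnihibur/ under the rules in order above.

zjooxornihivor

Rule 1 (intervocalic spirantization): /k/ is a stop between vowels /o/ and /u/, so it spirantizes to the fricative [x]. /b/ is a stop between vowels /i/ and /u/, so it spirantizes to the fricative [v]. /zjookurnihibur/ → zjooxurnihivur.
Rule 2 (pre-rhotic lowering): /u/ is a high vowel immediately before /r/, so it lowers to [o]. /u/ is a high vowel immediately before /r/, so it lowers to [o]. /zjooxurnihivur/ → zjooxornihivor.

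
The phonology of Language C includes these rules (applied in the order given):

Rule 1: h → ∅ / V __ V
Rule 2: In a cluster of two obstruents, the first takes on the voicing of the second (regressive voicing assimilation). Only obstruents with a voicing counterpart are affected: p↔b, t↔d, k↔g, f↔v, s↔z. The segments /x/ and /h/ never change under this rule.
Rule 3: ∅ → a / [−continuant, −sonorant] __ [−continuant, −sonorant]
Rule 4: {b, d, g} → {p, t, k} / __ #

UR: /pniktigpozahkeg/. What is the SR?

pnikatikapozahkek

Rule 1 (intervocalic h-deletion): no segment meets the environment; /pniktigpozahkeg/ is unchanged.
Rule 2 (regressive voicing assimilation): /g/ precedes the voiceless obstruent /p/, so it devoices to [k] by assimilation. /pniktigpozahkeg/ → pniktikpozahkeg.
Rule 3 (stop-cluster a-epenthesis): /k/ and /t/ form a stop–stop cluster, so [a] is inserted between them. /k/ and /p/ form a stop–stop cluster, so [a] is inserted between them. /pniktikpozahkeg/ → pnikatikapozahkeg.
Rule 4 (final devoicing): /g/ is a voiced stop in word-final position, so it devoices to [k]. /pnikatikapozahkeg/ → pnikatikapozahkek.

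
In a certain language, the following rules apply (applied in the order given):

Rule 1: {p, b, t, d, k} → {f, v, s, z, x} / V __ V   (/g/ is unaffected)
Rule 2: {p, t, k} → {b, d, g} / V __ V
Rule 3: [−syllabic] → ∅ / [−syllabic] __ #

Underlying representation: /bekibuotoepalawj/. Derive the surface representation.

Rule 1 (intervocalic spirantization): /k/ is a stop between vowels /e/ and /i/, so it spirantizes to the fricative [x]. /b/ is a stop between vowels /i/ and /u/, so it spirantizes to the fricative [v]. /t/ is a stop between vowels /o/ and /o/, so it spirantizes to the fricative [s]. /p/ is a stop between vowels /e/ and /a/, so it spirantizes to the fricative [f]. /bekibuotoepalawj/ → bexivuosoefalawj.
Rule 2 (intervocalic voicing): no segment meets the environment; /bexivuosoefalawj/ is unchanged.
Rule 3 (final cluster simplification): /j/ is the second consonant of a word-final cluster /wj/, so it deletes. /bexivuosoefalawj/ → bexivuosoefalaw.

bexivuosoefalaw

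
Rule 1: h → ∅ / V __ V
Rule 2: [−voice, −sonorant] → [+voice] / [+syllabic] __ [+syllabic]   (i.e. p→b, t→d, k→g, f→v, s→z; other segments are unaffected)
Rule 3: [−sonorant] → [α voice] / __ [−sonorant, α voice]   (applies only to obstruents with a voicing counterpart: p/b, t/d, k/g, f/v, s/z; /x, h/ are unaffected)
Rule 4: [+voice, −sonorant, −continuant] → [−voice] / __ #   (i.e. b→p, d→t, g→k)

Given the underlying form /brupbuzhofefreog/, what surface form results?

brubbushovefreok

Rule 1 (intervocalic h-deletion): no segment meets the environment; /brupbuzhofefreog/ is unchanged.
Rule 2 (intervocalic voicing): /f/ is a voiceless obstruent between vowels /o/ and /e/, so it voices to [v]. /brupbuzhofefreog/ → brupbuzhovefreog.
Rule 3 (regressive voicing assimilation): /p/ precedes the voiced obstruent /b/, so it voices to [b] by assimilation. /z/ precedes the voiceless obstruent /h/, so it devoices to [s] by assimilation. /brupbuzhovefreog/ → brubbushovefreog.
Rule 4 (final devoicing): /g/ is a voiced stop in word-final position, so it devoices to [k]. /brubbushovefreog/ → brubbushovefreok.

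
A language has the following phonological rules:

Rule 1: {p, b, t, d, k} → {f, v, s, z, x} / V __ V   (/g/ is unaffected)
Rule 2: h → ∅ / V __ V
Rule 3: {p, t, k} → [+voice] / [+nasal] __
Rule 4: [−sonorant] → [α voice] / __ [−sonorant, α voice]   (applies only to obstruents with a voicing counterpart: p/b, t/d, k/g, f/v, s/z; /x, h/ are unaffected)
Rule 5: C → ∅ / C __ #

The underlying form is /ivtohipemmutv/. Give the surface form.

Rule 1 (intervocalic spirantization): /p/ is a stop between vowels /i/ and /e/, so it spirantizes to the fricative [f]. /ivtohipemmutv/ → ivtohifemmutv.
Rule 2 (intervocalic h-deletion): /h/ occurs between vowels /o/ and /i/, so it deletes. /ivtohifemmutv/ → ivtoifemmutv.
Rule 3 (post-nasal voicing): no segment meets the environment; /ivtoifemmutv/ is unchanged.
Rule 4 (regressive voicing assimilation): /v/ precedes the voiceless obstruent /t/, so it devoices to [f] by assimilation. /t/ precedes the voiced obstruent /v/, so it voices to [d] by assimilation. /ivtoifemmutv/ → iftoifemmudv.
Rule 5 (final cluster simplification): /v/ is the second consonant of a word-final cluster /dv/, so it deletes. /iftoifemmudv/ → iftoifemmud.

iftoifemmud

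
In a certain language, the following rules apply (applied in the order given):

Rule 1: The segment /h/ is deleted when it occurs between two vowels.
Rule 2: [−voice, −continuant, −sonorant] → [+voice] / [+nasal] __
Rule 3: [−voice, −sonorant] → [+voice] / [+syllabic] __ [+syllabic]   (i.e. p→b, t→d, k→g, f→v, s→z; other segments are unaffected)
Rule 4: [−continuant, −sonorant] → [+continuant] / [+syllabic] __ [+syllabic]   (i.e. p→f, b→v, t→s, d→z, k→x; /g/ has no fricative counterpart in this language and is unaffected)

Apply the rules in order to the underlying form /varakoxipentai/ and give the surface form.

varagoxivendai

Rule 1 (intervocalic h-deletion): no segment meets the environment; /varakoxipentai/ is unchanged.
Rule 2 (post-nasal voicing): /t/ is a voiceless stop immediately after the nasal /n/, so it voices to [d]. /varakoxipentai/ → varakoxipendai.
Rule 3 (intervocalic voicing): /k/ is a voiceless obstruent between vowels /a/ and /o/, so it voices to [g]. /p/ is a voiceless obstruent between vowels /i/ and /e/, so it voices to [b]. /varakoxipendai/ → varagoxibendai.
Rule 4 (intervocalic spirantization): /b/ is a stop between vowels /i/ and /e/, so it spirantizes to the fricative [v]. /varagoxibendai/ → varagoxivendai.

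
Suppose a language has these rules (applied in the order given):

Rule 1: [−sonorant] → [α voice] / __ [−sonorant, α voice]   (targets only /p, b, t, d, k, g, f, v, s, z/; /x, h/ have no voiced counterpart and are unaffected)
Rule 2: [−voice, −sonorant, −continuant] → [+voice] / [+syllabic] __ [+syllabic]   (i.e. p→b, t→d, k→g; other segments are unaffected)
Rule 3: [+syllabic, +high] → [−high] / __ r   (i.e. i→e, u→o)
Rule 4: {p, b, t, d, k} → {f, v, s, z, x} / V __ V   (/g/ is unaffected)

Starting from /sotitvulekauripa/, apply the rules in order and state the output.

Rule 1 (regressive voicing assimilation): /t/ precedes the voiced obstruent /v/, so it voices to [d] by assimilation. /sotitvulekauripa/ → sotidvulekauripa.
Rule 2 (intervocalic voicing): /t/ is a voiceless stop between vowels /o/ and /i/, so it voices to [d]. /k/ is a voiceless stop between vowels /e/ and /a/, so it voices to [g]. /p/ is a voiceless stop between vowels /i/ and /a/, so it voices to [b]. /sotidvulekauripa/ → sodidvulegauriba.
Rule 3 (pre-rhotic lowering): /u/ is a high vowel immediately before /r/, so it lowers to [o]. /sodidvulegauriba/ → sodidvulegaoriba.
Rule 4 (intervocalic spirantization): /d/ is a stop between vowels /o/ and /i/, so it spirantizes to the fricative [z]. /b/ is a stop between vowels /i/ and /a/, so it spirantizes to the fricative [v]. /sodidvulegaoriba/ → sozidvulegaoriva.

sozidvulegaoriva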